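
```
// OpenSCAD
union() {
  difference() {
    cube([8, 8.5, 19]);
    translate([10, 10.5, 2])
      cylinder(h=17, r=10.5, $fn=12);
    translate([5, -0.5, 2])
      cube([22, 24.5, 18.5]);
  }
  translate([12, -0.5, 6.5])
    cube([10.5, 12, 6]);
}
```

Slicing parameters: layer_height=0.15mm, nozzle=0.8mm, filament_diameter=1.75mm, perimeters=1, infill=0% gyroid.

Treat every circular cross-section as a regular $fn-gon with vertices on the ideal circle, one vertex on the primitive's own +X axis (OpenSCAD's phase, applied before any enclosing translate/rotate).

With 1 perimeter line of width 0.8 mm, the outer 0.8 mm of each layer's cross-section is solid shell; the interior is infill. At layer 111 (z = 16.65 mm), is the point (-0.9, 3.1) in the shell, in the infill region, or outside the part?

At z = 16.65 mm: the cube (footprint 8×8.5) is included at this height; the r=10.5 cylinder at (10, 10.5) gives a regular 12-gon of circumradius 10.5 (constant along its height); the cube at (5, -0.5) is present — its section is the full 22×24.5 rectangle; Subtracting the remaining from the first: starting from the 8×8.5 cube, the r=10.5 cylinder at (10, 10.5) partially overlaps it — only the 45.76 mm² overlap (of its 330.75 mm²) is removed, clipping the outline; the 22×24.5 cube at (5, -0.5) partially overlaps it — only the 2.81 mm² overlap (of its 539.00 mm²) is removed, clipping the outline — 1 connected region; the cube at (12, -0.5) is absent (z outside [6.5, 12.5]); Taking the union: only the result so far is present, so the union is just that shape — 1 connected region. Overall, the cross-section is a single solid region. The nearest boundary edge runs (0.00, 0.00)→(0.00, 8.50); distance from the point to it = 0.90 mm. The point is not inside any of the regions above, so it lies outside the cross-section (0.90 mm from the nearest boundary).

outside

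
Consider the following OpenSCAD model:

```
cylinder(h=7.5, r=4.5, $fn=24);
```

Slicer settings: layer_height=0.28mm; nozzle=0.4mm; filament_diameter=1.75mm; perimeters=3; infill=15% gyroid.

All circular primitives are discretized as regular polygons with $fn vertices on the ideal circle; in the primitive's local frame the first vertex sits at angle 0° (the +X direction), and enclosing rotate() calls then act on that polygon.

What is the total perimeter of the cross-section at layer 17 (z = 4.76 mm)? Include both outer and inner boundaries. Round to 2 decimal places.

28.19 mm

At z = 4.76 mm: the cylinder: section is a regular 24-gon, circumradius r=4.5 (perimeter = 2·24·4.500·sin(180°/24) = 28.19 mm). Overall, the cross-section is a single solid region. Total boundary length (outer) = 28.19 mm.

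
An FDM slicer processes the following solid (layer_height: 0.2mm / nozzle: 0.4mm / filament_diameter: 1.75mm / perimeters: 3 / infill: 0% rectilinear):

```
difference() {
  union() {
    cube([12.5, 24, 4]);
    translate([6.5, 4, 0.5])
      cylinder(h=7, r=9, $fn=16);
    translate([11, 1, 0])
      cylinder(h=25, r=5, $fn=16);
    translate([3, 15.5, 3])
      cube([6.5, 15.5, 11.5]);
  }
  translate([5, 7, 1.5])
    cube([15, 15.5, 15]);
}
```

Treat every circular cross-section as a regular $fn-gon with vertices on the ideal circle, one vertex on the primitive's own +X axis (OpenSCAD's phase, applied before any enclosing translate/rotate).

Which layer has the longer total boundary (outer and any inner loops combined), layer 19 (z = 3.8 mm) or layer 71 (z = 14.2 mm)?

layer 19 (z = 3.8 mm)

Layer 19 (z = 3.8): the cube is present — its section is the full 12.5×24 rectangle (perimeter 73.00 mm); the r=9 cylinder at (6.5, 4) contributes a regular 16-gon of circumradius 9 (perimeter = 2·16·9.000·sin(180°/16) = 56.19 mm); the cylinder at (11, 1): section is a regular 16-gon, circumradius r=5 (perimeter = 2·16·5.000·sin(180°/16) = 31.21 mm); the 6.5×15.5 cube at (3, 15.5) contributes its full rectangle (perimeter 44.00 mm); Taking the union: the regions partially overlap (shared area 273.28 mm²), so the edge portions inside another operand are dropped and the merged outline is re-measured after clipping — boundary = 97.65 mm; the cube at (5, 7) (footprint 15×15.5) is included at this height (perimeter 61.00 mm); Subtracting the remaining from the first: starting from the result so far, the 15×15.5 cube at (5, 7) partially overlaps it — only the 121.25 mm² overlap (of its 232.50 mm²) is removed, clipping the outline — boundary = 114.26 mm. So its perimeter = 114.26 mm. Layer 71 (z = 14.2): the cube is not intersected at this z (z outside [0, 4]); the cylinder at (6.5, 4) is absent (z outside [0.5, 7.5]); the cylinder at (11, 1): section is a regular 16-gon, circumradius r=5 (perimeter = 2·16·5.000·sin(180°/16) = 31.21 mm); the cube at (3, 15.5) is present — its section is the full 6.5×15.5 rectangle (perimeter 44.00 mm); Merging all regions: the 2 present regions are separate (no shared area or edge), so areas and boundary lengths simply add and each stays a separate island — boundary = 75.21 mm; the cube at (5, 7) (footprint 15×15.5) is included at this height (perimeter 61.00 mm); Subtracting the remaining from the first: starting from that combined region, the 15×15.5 cube at (5, 7) partially overlaps it — only the 31.50 mm² overlap (of its 232.50 mm²) is removed, clipping the outline — boundary = 75.21 mm. So its perimeter = 75.21 mm. Layer 19 is larger (114.26 vs 75.21 mm).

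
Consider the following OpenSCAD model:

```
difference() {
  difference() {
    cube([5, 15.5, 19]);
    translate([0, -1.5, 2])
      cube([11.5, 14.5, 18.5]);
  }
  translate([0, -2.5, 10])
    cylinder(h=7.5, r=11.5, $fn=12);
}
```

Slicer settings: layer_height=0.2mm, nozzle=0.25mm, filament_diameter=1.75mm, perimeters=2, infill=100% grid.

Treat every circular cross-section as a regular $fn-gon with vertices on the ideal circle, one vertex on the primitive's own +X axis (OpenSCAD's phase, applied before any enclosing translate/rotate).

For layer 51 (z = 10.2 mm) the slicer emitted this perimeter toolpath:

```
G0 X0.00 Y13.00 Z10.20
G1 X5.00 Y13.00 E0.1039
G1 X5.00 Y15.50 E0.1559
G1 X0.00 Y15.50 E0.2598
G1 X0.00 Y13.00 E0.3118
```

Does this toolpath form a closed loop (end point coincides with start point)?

yes

Start point (G0): (0.00, 13.00). End point (last G1): the path returns to the start — closed.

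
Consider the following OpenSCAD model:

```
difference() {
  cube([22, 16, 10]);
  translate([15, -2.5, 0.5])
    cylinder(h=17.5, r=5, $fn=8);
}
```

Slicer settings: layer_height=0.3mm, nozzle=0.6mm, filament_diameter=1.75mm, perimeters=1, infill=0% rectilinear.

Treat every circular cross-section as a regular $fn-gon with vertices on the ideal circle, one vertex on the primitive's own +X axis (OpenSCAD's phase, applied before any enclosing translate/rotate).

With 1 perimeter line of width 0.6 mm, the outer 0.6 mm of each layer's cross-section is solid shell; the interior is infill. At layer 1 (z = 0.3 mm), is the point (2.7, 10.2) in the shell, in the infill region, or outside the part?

infill

At z = 0.3 mm: the cube is present — its section is the full 22×16 rectangle; the cylinder at (15, -2.5) is absent (z outside [0.5, 18]); After the difference (first − rest): none of the subtracted shapes is present at this height, so the 22×16 cube is unchanged — 1 connected region. Overall, the cross-section is a single solid region. The nearest boundary edge runs (0.00, 16.00)→(0.00, 0.00); distance from the point to it = 2.70 mm. The point is inside the cross-section and 2.70 mm from the nearest boundary — more than the 0.6 mm shell width (1 × 0.6), so it's in the infill interior.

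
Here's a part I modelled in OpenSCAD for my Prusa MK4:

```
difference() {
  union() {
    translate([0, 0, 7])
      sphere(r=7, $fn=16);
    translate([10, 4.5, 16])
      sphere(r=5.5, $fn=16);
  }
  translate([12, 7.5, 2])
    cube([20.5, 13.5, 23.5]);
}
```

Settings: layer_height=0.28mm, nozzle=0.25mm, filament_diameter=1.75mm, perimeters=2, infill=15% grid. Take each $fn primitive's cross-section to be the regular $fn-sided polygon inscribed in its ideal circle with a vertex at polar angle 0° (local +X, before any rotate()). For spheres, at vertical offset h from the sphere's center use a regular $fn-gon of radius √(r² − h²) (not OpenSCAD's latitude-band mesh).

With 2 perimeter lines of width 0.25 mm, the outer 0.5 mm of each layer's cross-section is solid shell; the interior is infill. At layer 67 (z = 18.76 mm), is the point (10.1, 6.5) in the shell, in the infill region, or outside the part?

At z = 18.76 mm: the sphere is absent (|z−center|=11.760 > r=7); the r=5.5 sphere at (10, 4.5) slices to a regular 16-gon of circumradius 4.757 (√(r²−h²) with h=2.76 from center); Merging all regions: only the r=5.5 sphere at (10, 4.5) is present, so the union is just that shape — 1 connected region; the cube at (12, 7.5) (footprint 20.5×13.5) is included at this height; After the difference (first − rest): starting from that combined region, the 20.5×13.5 cube at (12, 7.5) partially overlaps it — only the 1.16 mm² overlap (of its 276.75 mm²) is removed, clipping the outline — 1 connected region. Overall, the cross-section is a single solid region. The nearest boundary edge runs (12.00, 8.78)→(12.00, 7.50); distance from the point to it = 2.15 mm. The point is inside the cross-section and 2.15 mm from the nearest boundary — more than the 0.5 mm shell width (2 × 0.25), so it's in the infill interior.

infill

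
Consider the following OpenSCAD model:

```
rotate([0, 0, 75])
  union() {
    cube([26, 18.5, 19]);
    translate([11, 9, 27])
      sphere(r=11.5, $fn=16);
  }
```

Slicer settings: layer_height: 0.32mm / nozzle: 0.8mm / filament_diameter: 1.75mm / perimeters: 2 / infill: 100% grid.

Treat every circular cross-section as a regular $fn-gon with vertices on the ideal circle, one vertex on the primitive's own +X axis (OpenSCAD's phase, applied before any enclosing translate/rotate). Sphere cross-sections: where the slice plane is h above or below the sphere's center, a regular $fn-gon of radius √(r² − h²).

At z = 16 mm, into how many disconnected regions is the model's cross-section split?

1

At z = 16 mm: the cube (footprint 26×18.5) is included at this height; the r=11.5 sphere at (11, 9) slices to a regular 16-gon of circumradius 3.354 (√(r²−h²) with h=11 from center); Merging all regions: the r=11.5 sphere at (11, 9) lies entirely inside the 26×18.5 cube, so the union is just the 26×18.5 cube — 1 connected region; (rotated 75° about Z; rotation is an isometry so areas/perimeters/island counts are preserved). The result has 1 disconnected region.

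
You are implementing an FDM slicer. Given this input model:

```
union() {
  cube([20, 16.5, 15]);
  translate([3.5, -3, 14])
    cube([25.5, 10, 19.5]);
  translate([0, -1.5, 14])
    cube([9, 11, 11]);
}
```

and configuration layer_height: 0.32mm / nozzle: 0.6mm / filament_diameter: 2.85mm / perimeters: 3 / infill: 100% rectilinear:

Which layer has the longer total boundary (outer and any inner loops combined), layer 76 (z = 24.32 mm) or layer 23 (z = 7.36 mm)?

Layer 76 (z = 24.32): the cube is not intersected at this z (z outside [0, 15]); the 25.5×10 cube at (3.5, -3) contributes its full rectangle (perimeter 71.00 mm); the 9×11 cube at (0, -1.5) contributes its full rectangle (perimeter 40.00 mm); Taking the union: the regions partially overlap (shared area 46.75 mm²), so the edge portions inside another operand are dropped and the merged outline is re-measured after clipping — boundary = 83.00 mm. So its perimeter = 83.00 mm. Layer 23 (z = 7.36): the 20×16.5 cube contributes its full rectangle (perimeter 73.00 mm); the cube at (3.5, -3) is not intersected at this z (z outside [14, 33.5]); the cube at (0, -1.5) is not intersected at this z (z outside [14, 25]); Combining (union): only the 20×16.5 cube is present, so the union is just that shape — boundary = 73.00 mm. So its perimeter = 73.00 mm. Layer 76 is larger (83.00 vs 73.00 mm).

layer 76 (z = 24.32 mm)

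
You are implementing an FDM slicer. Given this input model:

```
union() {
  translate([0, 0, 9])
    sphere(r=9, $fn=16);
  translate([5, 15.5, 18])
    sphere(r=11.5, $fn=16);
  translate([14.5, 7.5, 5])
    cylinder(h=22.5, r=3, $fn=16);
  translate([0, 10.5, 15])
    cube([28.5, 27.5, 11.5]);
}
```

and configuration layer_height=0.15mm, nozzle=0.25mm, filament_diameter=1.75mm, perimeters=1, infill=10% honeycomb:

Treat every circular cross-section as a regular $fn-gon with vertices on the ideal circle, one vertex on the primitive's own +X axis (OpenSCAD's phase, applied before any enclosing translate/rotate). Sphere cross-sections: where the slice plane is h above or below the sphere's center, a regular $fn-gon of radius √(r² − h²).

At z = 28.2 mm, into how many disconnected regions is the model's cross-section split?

1

At z = 28.2 mm: the sphere does not reach this height (|z−center|=19.200 > r=9); the r=11.5 sphere at (5, 15.5) slices to a regular 16-gon of circumradius 5.311 (√(r²−h²) with h=10.2 from center); the cylinder at (14.5, 7.5) is not intersected at this z (z outside [5, 27.5]); the cube at (0, 10.5) does not reach this height (z outside [15, 26.5]); Combining (union): only the r=11.5 sphere at (5, 15.5) is present, so the union is just that shape — 1 connected region. The result has 1 disconnected region.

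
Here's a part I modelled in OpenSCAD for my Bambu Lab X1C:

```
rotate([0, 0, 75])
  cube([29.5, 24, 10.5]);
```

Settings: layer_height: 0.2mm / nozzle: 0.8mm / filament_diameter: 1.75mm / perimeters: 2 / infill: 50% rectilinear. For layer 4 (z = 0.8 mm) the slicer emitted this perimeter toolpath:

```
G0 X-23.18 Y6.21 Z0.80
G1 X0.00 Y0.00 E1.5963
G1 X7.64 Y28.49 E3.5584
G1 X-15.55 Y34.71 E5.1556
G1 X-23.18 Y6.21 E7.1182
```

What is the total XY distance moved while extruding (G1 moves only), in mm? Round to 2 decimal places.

107.01 mm

Sum the Euclidean lengths of each G1 segment: total = 107.01 mm.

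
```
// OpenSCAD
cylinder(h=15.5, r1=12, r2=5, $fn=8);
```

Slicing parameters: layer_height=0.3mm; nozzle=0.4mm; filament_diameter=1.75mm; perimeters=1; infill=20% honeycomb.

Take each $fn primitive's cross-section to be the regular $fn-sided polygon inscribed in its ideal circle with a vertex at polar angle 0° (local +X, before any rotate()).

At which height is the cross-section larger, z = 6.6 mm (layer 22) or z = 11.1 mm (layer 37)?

layer 22 (z = 6.6 mm)

Layer 22 (z = 6.6): the cone: at t=0.426 of its height the radius interpolates to r₁+(r₂−r₁)t = 9.019, giving a regular 8-gon of that circumradius (area = (8/2)·9.019²·sin(360°/8) = 230.09 mm²). So its area = 230.09 mm². Layer 37 (z = 11.1): the cone: at t=0.716 of its height the radius interpolates to r₁+(r₂−r₁)t = 6.987, giving a regular 8-gon of that circumradius (area = (8/2)·6.987²·sin(360°/8) = 138.08 mm²). So its area = 138.08 mm². Layer 22 is larger (230.09 vs 138.08 mm²).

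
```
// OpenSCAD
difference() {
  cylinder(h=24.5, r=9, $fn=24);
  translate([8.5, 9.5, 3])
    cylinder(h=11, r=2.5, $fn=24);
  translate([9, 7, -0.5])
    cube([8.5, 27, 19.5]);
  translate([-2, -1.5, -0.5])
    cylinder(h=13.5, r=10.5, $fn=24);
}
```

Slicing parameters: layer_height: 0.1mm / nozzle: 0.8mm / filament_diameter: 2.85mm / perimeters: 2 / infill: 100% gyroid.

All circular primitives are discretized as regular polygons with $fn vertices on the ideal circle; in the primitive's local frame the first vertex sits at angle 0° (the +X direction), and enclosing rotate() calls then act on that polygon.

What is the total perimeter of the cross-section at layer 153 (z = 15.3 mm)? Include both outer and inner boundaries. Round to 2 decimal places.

56.39 mm

At z = 15.3 mm: the cylinder: section is a regular 24-gon, circumradius r=9 (perimeter = 2·24·9.000·sin(180°/24) = 56.39 mm); the cylinder at (8.5, 9.5) is absent (z outside [3, 14]); the cube at (9, 7) is present — its section is the full 8.5×27 rectangle (perimeter 71.00 mm); the cylinder at (-2, -1.5) is absent (z outside [-0.5, 13]); Taking the first minus the rest: starting from the r=9 cylinder, the 8.5×27 cube at (9, 7) misses the remaining region (no effect) — boundary = 56.39 mm. Overall, the cross-section is a single solid region. Total boundary length (outer) = 56.39 mm.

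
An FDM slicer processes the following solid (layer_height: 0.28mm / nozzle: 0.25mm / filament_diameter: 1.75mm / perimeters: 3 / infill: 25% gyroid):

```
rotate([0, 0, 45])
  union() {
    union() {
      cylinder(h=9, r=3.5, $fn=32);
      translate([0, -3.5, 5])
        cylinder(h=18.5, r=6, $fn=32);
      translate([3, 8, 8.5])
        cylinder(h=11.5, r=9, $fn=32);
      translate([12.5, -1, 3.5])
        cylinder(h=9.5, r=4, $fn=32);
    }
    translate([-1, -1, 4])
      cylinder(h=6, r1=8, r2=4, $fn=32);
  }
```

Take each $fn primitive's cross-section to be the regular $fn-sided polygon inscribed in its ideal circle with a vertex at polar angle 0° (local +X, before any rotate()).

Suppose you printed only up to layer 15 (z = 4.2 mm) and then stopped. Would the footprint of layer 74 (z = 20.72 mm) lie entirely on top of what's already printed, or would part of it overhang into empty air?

part overhangs

Compare the two slices. At z = 4.2: the r=3.5 cylinder contributes a regular 32-gon of circumradius 3.5 (area = (32/2)·3.500²·sin(360°/32) = 38.24 mm²); the cylinder at (0, -3.5) does not reach this height (z outside [5, 23.5]); the cylinder at (3, 8) does not reach this height (z outside [8.5, 20]); the cylinder at (12.5, -1): section is a regular 32-gon, circumradius r=4 (area = (32/2)·4.000²·sin(360°/32) = 49.94 mm²); Merging all regions: the 2 present regions are separate (no shared area or edge), so areas and boundary lengths simply add and each stays a separate island — area = 88.18 mm²; the cone at (-1, -1): at t=0.033 of its height the radius interpolates to r₁+(r₂−r₁)t = 7.867, giving a regular 32-gon of that circumradius (area = (32/2)·7.867²·sin(360°/32) = 193.17 mm²); Combining (union): the regions partially overlap — summed areas 281.35 mm² minus the doubly-counted overlap 38.24 mm² gives 243.11 mm² — area = 243.11 mm²; (whole slice rotated 45° about Z — lengths, areas and connectivity unchanged). At z = 20.72: the cylinder is absent (z outside [0, 9]); the r=6 cylinder at (0, -3.5) gives a regular 32-gon of circumradius 6 (constant along its height) (area = (32/2)·6.000²·sin(360°/32) = 112.37 mm²); the cylinder at (3, 8) does not reach this height (z outside [8.5, 20]); the cylinder at (12.5, -1) is not intersected at this z (z outside [3.5, 13]); Taking the union: only the r=6 cylinder at (0, -3.5) is present, so the union is just that shape — area = 112.37 mm²; the cone at (-1, -1) is absent (z outside [4, 10]); Combining (union): only the result so far is present, so the union is just that shape — area = 112.37 mm²; (rotated 45° about Z; rotation is an isometry so areas/perimeters/island counts are preserved). Checking containment: at z = 20.72 the cross-section extends beyond the z = 4.2 cross-section by about 6.03 mm².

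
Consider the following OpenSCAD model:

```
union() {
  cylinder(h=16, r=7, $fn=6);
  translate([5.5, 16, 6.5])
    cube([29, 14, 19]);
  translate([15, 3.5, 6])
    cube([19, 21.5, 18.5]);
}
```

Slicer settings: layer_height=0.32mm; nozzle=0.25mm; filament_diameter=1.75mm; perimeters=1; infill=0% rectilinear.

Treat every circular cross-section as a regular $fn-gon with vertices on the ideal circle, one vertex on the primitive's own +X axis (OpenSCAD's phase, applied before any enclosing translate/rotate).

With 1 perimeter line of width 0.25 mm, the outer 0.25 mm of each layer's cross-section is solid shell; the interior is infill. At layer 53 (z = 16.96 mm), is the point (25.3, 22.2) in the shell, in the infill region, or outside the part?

At z = 16.96 mm: the cylinder is absent (z outside [0, 16]); the cube at (5.5, 16) (footprint 29×14) is included at this height; the cube at (15, 3.5) (footprint 19×21.5) is included at this height; Merging all regions: the regions partially overlap (shared area 171.00 mm²), so overlapping operands fuse into one piece — 1 connected region. Overall, the cross-section is a single solid region. The nearest boundary edge runs (5.50, 30.00)→(34.50, 30.00); distance from the point to it = 7.80 mm. The point is inside the cross-section and 7.80 mm from the nearest boundary — more than the 0.25 mm shell width (1 × 0.25), so it's in the infill interior.

infill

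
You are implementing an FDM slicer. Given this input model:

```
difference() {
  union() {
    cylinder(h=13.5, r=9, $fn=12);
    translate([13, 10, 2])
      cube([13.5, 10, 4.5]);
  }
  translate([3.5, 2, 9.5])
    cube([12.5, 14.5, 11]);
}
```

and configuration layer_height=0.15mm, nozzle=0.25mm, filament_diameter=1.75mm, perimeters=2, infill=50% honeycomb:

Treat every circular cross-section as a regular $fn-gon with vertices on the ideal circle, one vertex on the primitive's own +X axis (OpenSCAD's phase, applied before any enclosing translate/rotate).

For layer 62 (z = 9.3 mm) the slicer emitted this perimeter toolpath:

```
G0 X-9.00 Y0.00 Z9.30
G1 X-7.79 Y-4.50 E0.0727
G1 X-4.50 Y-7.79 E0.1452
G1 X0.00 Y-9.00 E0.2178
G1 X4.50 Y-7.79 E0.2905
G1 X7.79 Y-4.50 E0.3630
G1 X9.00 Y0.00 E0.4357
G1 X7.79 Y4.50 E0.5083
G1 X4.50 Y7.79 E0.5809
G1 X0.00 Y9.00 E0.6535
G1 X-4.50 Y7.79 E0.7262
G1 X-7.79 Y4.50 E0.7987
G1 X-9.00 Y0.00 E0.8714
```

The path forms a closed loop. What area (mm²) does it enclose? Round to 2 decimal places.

242.87 mm²

Apply the shoelace formula to the sequence of (X, Y) vertices; enclosed area = 242.87 mm².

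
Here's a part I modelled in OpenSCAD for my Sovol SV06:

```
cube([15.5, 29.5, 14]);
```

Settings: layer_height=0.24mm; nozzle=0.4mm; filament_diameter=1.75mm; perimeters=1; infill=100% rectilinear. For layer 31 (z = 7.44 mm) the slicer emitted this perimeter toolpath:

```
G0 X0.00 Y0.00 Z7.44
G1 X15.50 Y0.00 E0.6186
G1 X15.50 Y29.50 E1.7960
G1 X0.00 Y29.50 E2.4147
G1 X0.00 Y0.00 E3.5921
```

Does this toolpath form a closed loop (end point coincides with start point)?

Start point (G0): (0.00, 0.00). End point (last G1): the path returns to the start — closed.

yes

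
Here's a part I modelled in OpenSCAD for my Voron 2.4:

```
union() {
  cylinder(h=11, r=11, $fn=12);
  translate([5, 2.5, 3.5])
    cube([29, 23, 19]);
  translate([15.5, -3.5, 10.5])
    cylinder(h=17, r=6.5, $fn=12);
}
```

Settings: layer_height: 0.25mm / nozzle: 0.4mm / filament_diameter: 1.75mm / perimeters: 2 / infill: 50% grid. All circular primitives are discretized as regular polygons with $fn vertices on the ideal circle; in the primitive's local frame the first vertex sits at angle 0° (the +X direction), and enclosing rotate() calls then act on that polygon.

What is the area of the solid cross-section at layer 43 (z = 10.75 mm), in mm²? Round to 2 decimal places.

1125.83 mm²

At z = 10.75 mm: the cylinder: section is a regular 12-gon, circumradius r=11 (area = (12/2)·11.000²·sin(360°/12) = 363.00 mm²); the cube at (5, 2.5) is present — its section is the full 29×23 rectangle (area 667.00 mm²); the cylinder at (15.5, -3.5): section is a regular 12-gon, circumradius r=6.5 (area = (12/2)·6.500²·sin(360°/12) = 126.75 mm²); Merging all regions: the regions partially overlap — summed areas 1156.75 mm² minus the doubly-counted overlap 30.92 mm² gives 1125.83 mm² — area = 1125.83 mm². Overall, the cross-section is one region with 1 hole. Net area = 1125.83 mm².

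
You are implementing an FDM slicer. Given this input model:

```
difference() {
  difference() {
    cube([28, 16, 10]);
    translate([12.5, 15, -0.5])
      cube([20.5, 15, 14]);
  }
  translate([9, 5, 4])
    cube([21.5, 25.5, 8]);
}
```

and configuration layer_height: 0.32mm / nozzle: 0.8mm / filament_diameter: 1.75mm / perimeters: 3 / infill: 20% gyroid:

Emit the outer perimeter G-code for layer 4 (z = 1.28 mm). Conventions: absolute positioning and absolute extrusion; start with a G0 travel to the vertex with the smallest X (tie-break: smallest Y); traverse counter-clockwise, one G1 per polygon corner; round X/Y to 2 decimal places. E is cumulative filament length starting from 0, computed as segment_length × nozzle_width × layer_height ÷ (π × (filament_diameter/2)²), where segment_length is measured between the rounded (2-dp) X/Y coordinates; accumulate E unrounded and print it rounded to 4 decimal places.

At z = 1.28 mm: the cube is present — its section is the full 28×16 rectangle; the cube at (12.5, 15) (footprint 20.5×15) is included at this height; Subtracting the remaining from the first: starting from the 28×16 cube, the 20.5×15 cube at (12.5, 15) partially overlaps it — only the 15.50 mm² overlap (of its 307.50 mm²) is removed, clipping the outline — 1 connected region; the cube at (9, 5) is not intersected at this z (z outside [4, 12]); Subtracting the remaining from the first: none of the subtracted shapes is present at this height, so that combined region is unchanged — 1 connected region. The outline is a single polygon with 6 vertices. Extrusion per mm of travel: 0.8 × 0.32 / (π × 0.875²) = 0.106432. Accumulating E over each segment gives final E = 9.3661.

G0 X0.00 Y0.00 Z1.28
G1 X28.00 Y0.00 E2.9801
G1 X28.00 Y15.00 E4.5766
G1 X12.50 Y15.00 E6.2263
G1 X12.50 Y16.00 E6.3327
G1 X0.00 Y16.00 E7.6631
G1 X0.00 Y0.00 E9.3661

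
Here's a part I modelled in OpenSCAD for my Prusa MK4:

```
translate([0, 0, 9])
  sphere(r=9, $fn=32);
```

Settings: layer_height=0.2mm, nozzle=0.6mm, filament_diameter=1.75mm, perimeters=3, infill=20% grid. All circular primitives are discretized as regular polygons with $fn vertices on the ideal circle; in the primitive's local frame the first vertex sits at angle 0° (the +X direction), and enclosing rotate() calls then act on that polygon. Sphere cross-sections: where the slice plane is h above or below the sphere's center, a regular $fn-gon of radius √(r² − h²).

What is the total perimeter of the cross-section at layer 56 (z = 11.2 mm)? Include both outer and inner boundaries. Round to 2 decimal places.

54.75 mm

At z = 11.2 mm: the sphere: section is a regular 32-gon, circumradius = √(r²−h²) = √(9²−2.2²) = 8.727 (perimeter = 2·32·8.727·sin(180°/32) = 54.75 mm). Overall, the cross-section is a single solid region. Total boundary length (outer) = 54.75 mm.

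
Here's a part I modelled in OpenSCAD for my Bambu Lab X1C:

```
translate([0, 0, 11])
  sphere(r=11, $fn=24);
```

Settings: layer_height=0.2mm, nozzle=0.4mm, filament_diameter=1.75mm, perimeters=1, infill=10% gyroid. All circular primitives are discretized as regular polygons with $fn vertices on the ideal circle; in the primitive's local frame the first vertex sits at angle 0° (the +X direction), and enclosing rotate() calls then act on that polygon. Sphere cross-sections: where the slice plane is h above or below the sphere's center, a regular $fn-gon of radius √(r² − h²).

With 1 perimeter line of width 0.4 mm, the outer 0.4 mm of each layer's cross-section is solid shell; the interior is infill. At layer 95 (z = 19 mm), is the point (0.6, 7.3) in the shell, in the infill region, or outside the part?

At z = 19 mm: the r=11 sphere slices to a regular 24-gon of circumradius 7.550 (√(r²−h²) with h=8 from center). Overall, the cross-section is a single solid region. The nearest boundary edge runs (1.95, 7.29)→(0.00, 7.55); distance from the point to it = 0.17 mm. The point is inside the cross-section, 0.17 mm from the nearest boundary — within the 0.4 mm shell band (1 × 0.4).

shell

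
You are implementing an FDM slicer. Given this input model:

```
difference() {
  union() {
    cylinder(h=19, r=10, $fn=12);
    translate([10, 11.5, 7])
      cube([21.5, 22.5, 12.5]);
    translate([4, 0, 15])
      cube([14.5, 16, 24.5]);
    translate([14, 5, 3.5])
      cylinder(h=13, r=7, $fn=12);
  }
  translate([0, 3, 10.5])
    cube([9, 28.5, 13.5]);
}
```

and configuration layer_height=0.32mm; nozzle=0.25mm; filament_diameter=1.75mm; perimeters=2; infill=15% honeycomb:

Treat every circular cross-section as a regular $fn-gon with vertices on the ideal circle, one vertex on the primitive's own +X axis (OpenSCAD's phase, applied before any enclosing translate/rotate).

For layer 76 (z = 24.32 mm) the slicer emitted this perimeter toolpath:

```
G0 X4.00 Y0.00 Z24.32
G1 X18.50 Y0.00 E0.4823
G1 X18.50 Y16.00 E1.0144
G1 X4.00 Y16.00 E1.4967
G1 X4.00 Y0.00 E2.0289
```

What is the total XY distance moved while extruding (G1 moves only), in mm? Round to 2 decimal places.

Sum the Euclidean lengths of each G1 segment: total = 61.00 mm.

61.00 mm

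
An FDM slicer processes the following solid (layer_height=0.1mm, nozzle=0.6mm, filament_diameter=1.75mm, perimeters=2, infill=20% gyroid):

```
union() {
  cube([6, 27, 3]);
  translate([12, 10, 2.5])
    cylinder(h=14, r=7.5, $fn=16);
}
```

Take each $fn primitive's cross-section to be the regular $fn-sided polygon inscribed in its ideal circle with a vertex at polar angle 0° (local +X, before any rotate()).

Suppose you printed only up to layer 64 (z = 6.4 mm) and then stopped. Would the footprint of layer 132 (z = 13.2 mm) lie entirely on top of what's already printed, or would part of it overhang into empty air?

entirely on top

Compare the two slices. At z = 6.4: the cube is absent (z outside [0, 3]); the r=7.5 cylinder at (12, 10) gives a regular 16-gon of circumradius 7.5 (constant along its height) (area = (16/2)·7.500²·sin(360°/16) = 172.21 mm²); Taking the union: only the r=7.5 cylinder at (12, 10) is present, so the union is just that shape — area = 172.21 mm². At z = 13.2: the cube is absent (z outside [0, 3]); the r=7.5 cylinder at (12, 10) contributes a regular 16-gon of circumradius 7.5 (area = (16/2)·7.500²·sin(360°/16) = 172.21 mm²); Merging all regions: only the r=7.5 cylinder at (12, 10) is present, so the union is just that shape — area = 172.21 mm². Checking containment: the cross-section at z = 13.2 is a subset of the cross-section at z = 6.4.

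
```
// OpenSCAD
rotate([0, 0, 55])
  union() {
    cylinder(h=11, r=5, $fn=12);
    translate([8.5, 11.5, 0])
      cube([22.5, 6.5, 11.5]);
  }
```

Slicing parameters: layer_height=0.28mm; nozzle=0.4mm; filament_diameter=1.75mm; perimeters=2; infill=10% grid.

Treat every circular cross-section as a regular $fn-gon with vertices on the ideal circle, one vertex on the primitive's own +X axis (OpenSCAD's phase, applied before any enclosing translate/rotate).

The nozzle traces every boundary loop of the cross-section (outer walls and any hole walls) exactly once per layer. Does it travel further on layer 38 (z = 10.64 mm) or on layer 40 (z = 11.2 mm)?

layer 38 (z = 10.64 mm)

Layer 38 (z = 10.64): the cylinder: section is a regular 12-gon, circumradius r=5 (perimeter = 2·12·5.000·sin(180°/12) = 31.06 mm); the cube at (8.5, 11.5) (footprint 22.5×6.5) is included at this height (perimeter 58.00 mm); Taking the union: the 2 present regions are separate (no shared area or edge), so areas and boundary lengths simply add and each stays a separate island — boundary = 89.06 mm; (whole slice rotated 55° about Z — lengths, areas and connectivity unchanged). So its perimeter = 89.06 mm. Layer 40 (z = 11.2): the cylinder does not reach this height (z outside [0, 11]); the cube at (8.5, 11.5) is present — its section is the full 22.5×6.5 rectangle (perimeter 58.00 mm); Combining (union): only the 22.5×6.5 cube at (8.5, 11.5) is present, so the union is just that shape — boundary = 58.00 mm; (whole slice rotated 55° about Z — lengths, areas and connectivity unchanged). So its perimeter = 58.00 mm. Layer 38 is larger (89.06 vs 58.00 mm).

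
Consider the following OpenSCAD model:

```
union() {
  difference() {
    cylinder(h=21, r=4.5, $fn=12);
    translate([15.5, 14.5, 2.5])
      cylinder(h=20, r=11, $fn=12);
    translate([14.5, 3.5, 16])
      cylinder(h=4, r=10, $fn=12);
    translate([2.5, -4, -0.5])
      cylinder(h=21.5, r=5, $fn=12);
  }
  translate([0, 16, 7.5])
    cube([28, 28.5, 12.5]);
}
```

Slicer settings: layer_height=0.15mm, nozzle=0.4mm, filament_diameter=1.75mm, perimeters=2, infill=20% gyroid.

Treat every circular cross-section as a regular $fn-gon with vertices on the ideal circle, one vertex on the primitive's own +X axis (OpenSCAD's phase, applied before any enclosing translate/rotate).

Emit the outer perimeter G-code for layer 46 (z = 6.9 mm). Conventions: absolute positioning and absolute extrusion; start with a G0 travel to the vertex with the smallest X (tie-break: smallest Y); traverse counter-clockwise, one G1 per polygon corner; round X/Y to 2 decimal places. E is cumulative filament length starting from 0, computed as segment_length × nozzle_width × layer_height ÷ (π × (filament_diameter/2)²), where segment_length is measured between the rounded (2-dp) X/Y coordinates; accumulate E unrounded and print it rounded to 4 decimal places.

At z = 6.9 mm: the cylinder: section is a regular 12-gon, circumradius r=4.5; the r=11 cylinder at (15.5, 14.5) gives a regular 12-gon of circumradius 11 (constant along its height); the cylinder at (14.5, 3.5) is not intersected at this z (z outside [16, 20]); the r=5 cylinder at (2.5, -4) contributes a regular 12-gon of circumradius 5; After the difference (first − rest): starting from the r=4.5 cylinder, the r=11 cylinder at (15.5, 14.5) misses the remaining region (no effect); the r=5 cylinder at (2.5, -4) partially overlaps it — only the 25.77 mm² overlap (of its 75.00 mm²) is removed, clipping the outline — 1 connected region; the cube at (0, 16) is absent (z outside [7.5, 20]); Merging all regions: only that combined region is present, so the union is just that shape — 1 connected region. The outline is a single polygon with 12 vertices. Extrusion per mm of travel: 0.4 × 0.15 / (π × 0.875²) = 0.024945. Accumulating E over each segment gives final E = 0.6806.

G0 X-4.50 Y0.00 Z6.90
G1 X-3.90 Y-2.25 E0.0581
G1 X-2.43 Y-3.72 E0.1099
G1 X-1.83 Y-1.50 E0.1673
G1 X0.00 Y0.33 E0.2319
G1 X2.50 Y1.00 E0.2964
G1 X4.37 Y0.50 E0.3447
G1 X3.90 Y2.25 E0.3899
G1 X2.25 Y3.90 E0.4481
G1 X0.00 Y4.50 E0.5062
G1 X-2.25 Y3.90 E0.5643
G1 X-3.90 Y2.25 E0.6225
G1 X-4.50 Y0.00 E0.6806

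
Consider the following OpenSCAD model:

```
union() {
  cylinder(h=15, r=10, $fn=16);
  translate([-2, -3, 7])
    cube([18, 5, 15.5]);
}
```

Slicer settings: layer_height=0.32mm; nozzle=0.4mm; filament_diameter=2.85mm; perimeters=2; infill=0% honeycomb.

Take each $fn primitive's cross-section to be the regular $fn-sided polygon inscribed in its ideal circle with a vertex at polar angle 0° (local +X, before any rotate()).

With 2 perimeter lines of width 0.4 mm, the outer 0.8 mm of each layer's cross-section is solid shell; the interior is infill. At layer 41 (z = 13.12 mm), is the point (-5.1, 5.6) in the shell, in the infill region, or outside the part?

infill

At z = 13.12 mm: the r=10 cylinder contributes a regular 16-gon of circumradius 10; the cube at (-2, -3) (footprint 18×5) is included at this height; Taking the union: the regions partially overlap (shared area 58.71 mm²), so overlapping operands fuse into one piece — 1 connected region. Overall, the cross-section is a single solid region. The nearest boundary edge runs (-7.07, 7.07)→(-3.83, 9.24); distance from the point to it = 2.32 mm. The point is inside the cross-section and 2.32 mm from the nearest boundary — more than the 0.8 mm shell width (2 × 0.4), so it's in the infill interior.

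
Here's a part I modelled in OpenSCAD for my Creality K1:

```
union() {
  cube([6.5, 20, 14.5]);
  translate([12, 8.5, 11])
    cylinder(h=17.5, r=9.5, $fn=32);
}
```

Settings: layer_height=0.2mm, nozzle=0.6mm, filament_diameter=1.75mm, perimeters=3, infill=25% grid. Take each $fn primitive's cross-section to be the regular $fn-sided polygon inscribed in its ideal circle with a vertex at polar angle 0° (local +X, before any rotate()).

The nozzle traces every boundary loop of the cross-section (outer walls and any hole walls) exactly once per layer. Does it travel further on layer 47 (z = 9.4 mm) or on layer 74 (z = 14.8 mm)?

layer 74 (z = 14.8 mm)

Layer 47 (z = 9.4): the 6.5×20 cube contributes its full rectangle (perimeter 53.00 mm); the cylinder at (12, 8.5) is not intersected at this z (z outside [11, 28.5]); Merging all regions: only the 6.5×20 cube is present, so the union is just that shape — boundary = 53.00 mm. So its perimeter = 53.00 mm. Layer 74 (z = 14.8): the cube is absent (z outside [0, 14.5]); the r=9.5 cylinder at (12, 8.5) gives a regular 32-gon of circumradius 9.5 (constant along its height) (perimeter = 2·32·9.500·sin(180°/32) = 59.59 mm); Combining (union): only the r=9.5 cylinder at (12, 8.5) is present, so the union is just that shape — boundary = 59.59 mm. So its perimeter = 59.59 mm. Layer 74 is larger (59.59 vs 53.00 mm).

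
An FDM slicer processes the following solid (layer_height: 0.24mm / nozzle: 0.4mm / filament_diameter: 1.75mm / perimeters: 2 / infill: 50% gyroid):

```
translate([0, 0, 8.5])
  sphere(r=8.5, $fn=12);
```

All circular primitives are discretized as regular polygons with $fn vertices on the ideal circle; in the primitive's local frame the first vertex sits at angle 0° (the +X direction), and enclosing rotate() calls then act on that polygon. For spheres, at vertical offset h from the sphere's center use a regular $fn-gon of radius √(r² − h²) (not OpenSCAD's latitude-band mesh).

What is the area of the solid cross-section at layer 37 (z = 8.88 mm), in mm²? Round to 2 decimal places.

At z = 8.88 mm: the r=8.5 sphere contributes a regular 12-gon of circumradius √(8.5²−0.38²) = 8.492 (area = (12/2)·8.492²·sin(360°/12) = 216.32 mm²). Overall, the cross-section is a single solid region. Net area = 216.32 mm².

216.32 mm²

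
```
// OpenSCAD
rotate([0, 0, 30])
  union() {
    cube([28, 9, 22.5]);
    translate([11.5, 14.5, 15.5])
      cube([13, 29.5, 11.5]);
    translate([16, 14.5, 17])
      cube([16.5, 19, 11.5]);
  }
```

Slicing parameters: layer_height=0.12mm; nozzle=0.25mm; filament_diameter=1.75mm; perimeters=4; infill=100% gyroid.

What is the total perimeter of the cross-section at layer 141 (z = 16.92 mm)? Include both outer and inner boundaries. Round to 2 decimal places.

159.00 mm

At z = 16.92 mm: the cube is present — its section is the full 28×9 rectangle (perimeter 74.00 mm); the cube at (11.5, 14.5) is present — its section is the full 13×29.5 rectangle (perimeter 85.00 mm); the cube at (16, 14.5) does not reach this height (z outside [17, 28.5]); Combining (union): the 2 present regions are separate (no shared area or edge), so areas and boundary lengths simply add and each stays a separate island — boundary = 159.00 mm; (rotated 30° about Z; rotation is an isometry so areas/perimeters/island counts are preserved). Overall, the cross-section has 2 separate islands. Total boundary length (outer) = 159.00 mm.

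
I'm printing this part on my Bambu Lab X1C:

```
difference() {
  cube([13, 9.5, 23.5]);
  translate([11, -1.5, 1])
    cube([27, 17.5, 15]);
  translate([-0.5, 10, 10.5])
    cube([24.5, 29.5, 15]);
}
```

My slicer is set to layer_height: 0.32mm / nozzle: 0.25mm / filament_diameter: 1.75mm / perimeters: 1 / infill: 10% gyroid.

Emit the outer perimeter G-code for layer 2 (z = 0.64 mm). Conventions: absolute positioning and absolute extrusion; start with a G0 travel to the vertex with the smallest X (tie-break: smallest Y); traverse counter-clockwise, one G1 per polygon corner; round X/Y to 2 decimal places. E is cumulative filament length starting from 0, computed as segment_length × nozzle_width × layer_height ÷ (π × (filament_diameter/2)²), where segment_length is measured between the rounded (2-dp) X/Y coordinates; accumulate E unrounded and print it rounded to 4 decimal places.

G0 X0.00 Y0.00 Z0.64
G1 X13.00 Y0.00 E0.4324
G1 X13.00 Y9.50 E0.7484
G1 X0.00 Y9.50 E1.1807
G1 X0.00 Y0.00 E1.4967

At z = 0.64 mm: the cube is present — its section is the full 13×9.5 rectangle; the cube at (11, -1.5) is not intersected at this z (z outside [1, 16]); the cube at (-0.5, 10) is not intersected at this z (z outside [10.5, 25.5]); Taking the first minus the rest: none of the subtracted shapes is present at this height, so the 13×9.5 cube is unchanged — 1 connected region. The outline is a single polygon with 4 vertices. Extrusion per mm of travel: 0.25 × 0.32 / (π × 0.875²) = 0.033260. Accumulating E over each segment gives final E = 1.4967.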